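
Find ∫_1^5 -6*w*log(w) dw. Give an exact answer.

Integrate by parts once (u = ln w, dv = -6*w dw).
An antiderivative is F(w) = -3*w**2*(2*log(w) - 1)/2.
Then F(5) - F(1) = (75/2 - 75*log(5)) - (3/2) = 36 - 75*log(5).

36 - 75*log(5)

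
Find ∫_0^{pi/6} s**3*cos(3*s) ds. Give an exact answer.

-pi/27 + pi**3/648 + 2/27

Integrate by parts 3 times (u = s^3, dv = cos(3*s) ds).
An antiderivative is F(s) = s**3*sin(3*s)/3 + s**2*cos(3*s)/3 - 2*s*sin(3*s)/9 - 2*cos(3*s)/27.
Then F(pi/6) - F(0) = (pi*(-24 + pi**2)/648) - (-2/27) = -pi/27 + pi**3/648 + 2/27.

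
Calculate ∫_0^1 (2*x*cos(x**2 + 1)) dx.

-sin(1) + sin(2)

Let u = x**2 + 1, so du = 2*x dx. When x = 0, u = 1; when x = 1, u = 2.
The integral becomes ∫ cos(u) du from 1 to 2, with antiderivative sin(u).
Back in x: F(x) = sin(x**2 + 1).
Then F(1) - F(0) = (sin(2)) - (sin(1)) = -sin(1) + sin(2).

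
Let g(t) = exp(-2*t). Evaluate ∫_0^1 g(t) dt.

-(1 - exp(2))*exp(-2)/2

An antiderivative is F(t) = -exp(-2*t)/2.
Then F(1) - F(0) = (-exp(-2)/2) - (-1/2) = -(1 - exp(2))*exp(-2)/2.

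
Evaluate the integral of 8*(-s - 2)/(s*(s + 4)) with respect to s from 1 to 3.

-4*log(7) - 4*log(3) + 4*log(5)

Factor the denominator: s**2 + 4*s = (s + 4)s.
Partial fractions: 8*(-s - 2)/(s*(s + 4)) = -4/(s + 4) - 4/s.
An antiderivative is F(s) = -4*log(s) - 4*log(s + 4).
Then F(3) - F(1) = (-4*log(7) - 4*log(3)) - (-4*log(5)) = -4*log(7) - 4*log(3) + 4*log(5).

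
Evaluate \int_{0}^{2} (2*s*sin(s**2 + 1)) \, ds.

-cos(5) + cos(1)

Let u = s**2 + 1, so du = 2*s ds. When s = 0, u = 1; when s = 2, u = 5.
The integral becomes ∫ sin(u) du from 1 to 5, with antiderivative -cos(u).
Back in s: F(s) = -cos(s**2 + 1).
Then F(2) - F(0) = (-cos(5)) - (-cos(1)) = -cos(5) + cos(1).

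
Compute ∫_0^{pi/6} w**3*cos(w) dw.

-3*sqrt(3) - pi/2 + pi**3/432 + sqrt(3)*pi**2/24 + 6

Integrate by parts 3 times (u = w^3, dv = cos(w) dw).
An antiderivative is F(w) = w**3*sin(w) + 3*w**2*cos(w) - 6*w*sin(w) - 6*cos(w).
Then F(pi/6) - F(0) = (-3*sqrt(3) - pi/2 + pi**3/432 + sqrt(3)*pi**2/24) - (-6) = -3*sqrt(3) - pi/2 + pi**3/432 + sqrt(3)*pi**2/24 + 6.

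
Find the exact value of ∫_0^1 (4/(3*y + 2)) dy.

-4*log(2)/3 + 4*log(5)/3

An antiderivative is F(y) = 4*log(3*y + 2)/3.
Then F(1) - F(0) = (4*log(5)/3) - (4*log(2)/3) = -4*log(2)/3 + 4*log(5)/3.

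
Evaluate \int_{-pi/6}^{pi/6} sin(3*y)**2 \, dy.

Use the identity sin^2(3*y) = (1 - cos(6*y))/2.
An antiderivative is F(y) = y/2 - sin(6*y)/12.
Then F(pi/6) - F(-pi/6) = (pi/12) - (-pi/12) = pi/6.

pi/6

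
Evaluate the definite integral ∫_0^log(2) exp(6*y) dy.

21/2

Let u = exp(y), so du = exp(y) dy. When y = 0, u = 1; when y = log(2), u = 2.
The integral becomes ∫ u**5 du from 1 to 2, with antiderivative u**6/6.
Back in y: F(y) = exp(6*y)/6.
Then F(log(2)) - F(0) = (32/3) - (1/6) = 21/2.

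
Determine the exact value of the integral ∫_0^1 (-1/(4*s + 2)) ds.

An antiderivative is F(s) = -log(4*s + 2)/4.
Then F(1) - F(0) = (-log(6)/4) - (-log(2)/4) = -log(6)/4 + log(2)/4.

-log(6)/4 + log(2)/4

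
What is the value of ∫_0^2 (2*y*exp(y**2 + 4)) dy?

-exp(4) + exp(8)

Let u = y**2 + 4, so du = 2*y dy. When y = 0, u = 4; when y = 2, u = 8.
The integral becomes ∫ exp(u) du from 4 to 8, with antiderivative exp(u).
Back in y: F(y) = exp(y**2 + 4).
Then F(2) - F(0) = (exp(8)) - (exp(4)) = -exp(4) + exp(8).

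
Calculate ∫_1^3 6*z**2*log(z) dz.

Integrate by parts once (u = ln z, dv = 6*z**2 dz).
An antiderivative is F(z) = 2*z**3*(3*log(z) - 1)/3.
Then F(3) - F(1) = (-18 + 54*log(3)) - (-2/3) = -52/3 + 54*log(3).

-52/3 + 54*log(3)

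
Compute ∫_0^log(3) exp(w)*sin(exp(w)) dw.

Let u = exp(w), so du = exp(w) dw. When w = 0, u = 1; when w = log(3), u = 3.
The integral becomes ∫ sin(u) du from 1 to 3, with antiderivative -cos(u).
Back in w: F(w) = -cos(exp(w)).
Then F(log(3)) - F(0) = (-cos(3)) - (-cos(1)) = cos(1) - cos(3).

cos(1) - cos(3)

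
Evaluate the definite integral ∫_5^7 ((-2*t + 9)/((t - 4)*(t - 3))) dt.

log(3/8)

Factor the denominator: t**2 - 7*t + 12 = (t - 3)(t - 4).
Partial fractions: (-2*t + 9)/((t - 4)*(t - 3)) = -3/(t - 3) + 1/(t - 4).
An antiderivative is F(t) = log(t - 4) - 3*log(t - 3).
Then F(7) - F(5) = (log(3/64)) - (-log(8)) = log(3/8).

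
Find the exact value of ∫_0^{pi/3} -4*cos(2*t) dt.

-sqrt(3)

An antiderivative is F(t) = -2*sin(2*t).
Then F(pi/3) - F(0) = (-sqrt(3)) - (0) = -sqrt(3).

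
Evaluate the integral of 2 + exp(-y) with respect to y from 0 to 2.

5 - exp(-2)

An antiderivative is F(y) = 2*y - exp(-y).
Then F(2) - F(0) = (4 - exp(-2)) - (-1) = 5 - exp(-2).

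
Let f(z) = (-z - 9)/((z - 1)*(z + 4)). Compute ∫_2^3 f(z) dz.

log(7/24)

Factor the denominator: z**2 + 3*z - 4 = (z + 4)(z - 1).
Partial fractions: (-z - 9)/((z - 1)*(z + 4)) = 1/(z + 4) - 2/(z - 1).
An antiderivative is F(z) = -2*log(z - 1) + log(z + 4).
Then F(3) - F(2) = (log(7/4)) - (log(6)) = log(7/24).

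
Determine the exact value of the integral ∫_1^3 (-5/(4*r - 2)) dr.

-5*log(5)/4

An antiderivative is F(r) = -5*log(4*r - 2)/4.
Then F(3) - F(1) = (-5*log(10)/4) - (-5*log(2)/4) = -5*log(5)/4.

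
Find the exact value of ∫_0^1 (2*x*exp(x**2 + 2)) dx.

-exp(2) + exp(3)

Let u = x**2 + 2, so du = 2*x dx. When x = 0, u = 2; when x = 1, u = 3.
The integral becomes ∫ exp(u) du from 2 to 3, with antiderivative exp(u).
Back in x: F(x) = exp(x**2 + 2).
Then F(1) - F(0) = (exp(3)) - (exp(2)) = -exp(2) + exp(3).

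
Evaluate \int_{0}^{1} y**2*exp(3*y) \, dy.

Integrate by parts twice (u = y^2, dv = exp(3*y) dy).
An antiderivative is F(y) = (9*y**2 - 6*y + 2)*exp(3*y)/27.
Then F(1) - F(0) = (5*exp(3)/27) - (2/27) = -2/27 + 5*exp(3)/27.

-2/27 + 5*exp(3)/27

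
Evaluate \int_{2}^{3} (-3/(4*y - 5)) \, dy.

-3*log(7)/4 + 3*log(3)/4

An antiderivative is F(y) = -3*log(4*y - 5)/4.
Then F(3) - F(2) = (-3*log(7)/4) - (-3*log(3)/4) = -3*log(7)/4 + 3*log(3)/4.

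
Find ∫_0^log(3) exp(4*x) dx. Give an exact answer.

20

Let u = exp(x), so du = exp(x) dx. When x = 0, u = 1; when x = log(3), u = 3.
The integral becomes ∫ u**3 du from 1 to 3, with antiderivative u**4/4.
Back in x: F(x) = exp(4*x)/4.
Then F(log(3)) - F(0) = (81/4) - (1/4) = 20.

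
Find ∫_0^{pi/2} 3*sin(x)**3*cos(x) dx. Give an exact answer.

Let u = sin(x), so du = cos(x) dx. When x = 0, u = 0; when x = pi/2, u = 1.
The integral becomes 3·∫ u**3 du from 0 to 1, with antiderivative 3*u**4/4.
Back in x: F(x) = 3*sin(x)**4/4.
Then F(pi/2) - F(0) = (3/4) - (0) = 3/4.

3/4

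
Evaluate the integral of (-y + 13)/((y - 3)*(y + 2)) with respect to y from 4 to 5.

-3*log(7) + 3*log(3) + 5*log(2)

Factor the denominator: y**2 - y - 6 = (y + 2)(y - 3).
Partial fractions: (-y + 13)/((y - 3)*(y + 2)) = -3/(y + 2) + 2/(y - 3).
An antiderivative is F(y) = 2*log(y - 3) - 3*log(y + 2).
Then F(5) - F(4) = (-3*log(7) + 2*log(2)) - (-3*log(3) - 3*log(2)) = -3*log(7) + 3*log(3) + 5*log(2).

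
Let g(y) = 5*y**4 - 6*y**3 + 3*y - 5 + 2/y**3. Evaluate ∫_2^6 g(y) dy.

By the power rule, an antiderivative is F(y) = y**5 - 3*y**4/2 + 3*y**2/2 - 5*y - 1/y**2.
Then F(6) - F(2) = (210815/36) - (15/4) = 52670/9.

52670/9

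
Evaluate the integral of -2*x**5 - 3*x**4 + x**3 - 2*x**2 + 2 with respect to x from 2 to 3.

By the power rule, an antiderivative is F(x) = -x**6/3 - 3*x**5/5 + x**4/4 - 2*x**3/3 + 2*x.
Then F(3) - F(2) = (-7611/20) - (-568/15) = -20561/60.

-20561/60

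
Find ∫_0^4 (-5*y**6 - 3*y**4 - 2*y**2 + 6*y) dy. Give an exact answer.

-1292752/105

By the power rule, an antiderivative is F(y) = -5*y**7/7 - 3*y**5/5 - 2*y**3/3 + 3*y**2.
Then F(4) - F(0) = (-1292752/105) - (0) = -1292752/105.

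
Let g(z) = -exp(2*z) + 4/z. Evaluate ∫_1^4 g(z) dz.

-exp(8)/2 + exp(2)/2 + 8*log(2)

An antiderivative is F(z) = -exp(2*z)/2 + 4*log(z).
Then F(4) - F(1) = (-exp(8)/2 + 8*log(2)) - (-exp(2)/2) = -exp(8)/2 + exp(2)/2 + 8*log(2).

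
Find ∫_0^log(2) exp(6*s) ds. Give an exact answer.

21/2

Let u = exp(s), so du = exp(s) ds. When s = 0, u = 1; when s = log(2), u = 2.
The integral becomes ∫ u**5 du from 1 to 2, with antiderivative u**6/6.
Back in s: F(s) = exp(6*s)/6.
Then F(log(2)) - F(0) = (32/3) - (1/6) = 21/2.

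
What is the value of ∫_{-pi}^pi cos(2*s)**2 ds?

Use the identity cos^2(2*s) = (1 + cos(4*s))/2.
An antiderivative is F(s) = s/2 + sin(4*s)/8.
Then F(pi) - F(-pi) = (pi/2) - (-pi/2) = pi.

pi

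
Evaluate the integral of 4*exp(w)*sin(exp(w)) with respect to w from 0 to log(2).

-4*cos(2) + 4*cos(1)

Let u = exp(w), so du = exp(w) dw. When w = 0, u = 1; when w = log(2), u = 2.
The integral becomes 4·∫ sin(u) du from 1 to 2, with antiderivative -4*cos(u).
Back in w: F(w) = -4*cos(exp(w)).
Then F(log(2)) - F(0) = (-4*cos(2)) - (-4*cos(1)) = -4*cos(2) + 4*cos(1).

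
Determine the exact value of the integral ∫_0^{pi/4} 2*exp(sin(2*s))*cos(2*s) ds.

Let u = sin(2*s), so du = 2*cos(2*s) ds. When s = 0, u = 0; when s = pi/4, u = 1.
The integral becomes ∫ exp(u) du from 0 to 1, with antiderivative exp(u).
Back in s: F(s) = exp(sin(2*s)).
Then F(pi/4) - F(0) = (E) - (1) = -1 + E.

-1 + E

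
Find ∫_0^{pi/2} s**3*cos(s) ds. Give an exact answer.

-3*pi + pi**3/8 + 6

Integrate by parts 3 times (u = s^3, dv = cos(s) ds).
An antiderivative is F(s) = s**3*sin(s) + 3*s**2*cos(s) - 6*s*sin(s) - 6*cos(s).
Then F(pi/2) - F(0) = (pi*(-24 + pi**2)/8) - (-6) = -3*pi + pi**3/8 + 6.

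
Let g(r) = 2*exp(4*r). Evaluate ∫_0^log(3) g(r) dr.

40

Let u = exp(r), so du = exp(r) dr. When r = 0, u = 1; when r = log(3), u = 3.
The integral becomes 2·∫ u**3 du from 1 to 3, with antiderivative u**4/2.
Back in r: F(r) = exp(4*r)/2.
Then F(log(3)) - F(0) = (81/2) - (1/2) = 40.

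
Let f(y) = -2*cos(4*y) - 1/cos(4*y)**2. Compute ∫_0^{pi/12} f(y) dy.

An antiderivative is F(y) = -sin(4*y)/2 - tan(4*y)/4.
Then F(pi/12) - F(0) = (-sqrt(3)/2) - (0) = -sqrt(3)/2.

-sqrt(3)/2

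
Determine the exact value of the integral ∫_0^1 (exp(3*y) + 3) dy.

An antiderivative is F(y) = exp(3*y)/3 + 3*y.
Then F(1) - F(0) = (3 + exp(3)/3) - (1/3) = 8/3 + exp(3)/3.

8/3 + exp(3)/3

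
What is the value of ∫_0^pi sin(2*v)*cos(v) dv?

Use the identity sin(2*v)cos(v) = [sin(3*v) + sin(v)]/2.
An antiderivative is F(v) = -cos(v)/2 - cos(3*v)/6.
Then F(pi) - F(0) = (2/3) - (-2/3) = 4/3.

4/3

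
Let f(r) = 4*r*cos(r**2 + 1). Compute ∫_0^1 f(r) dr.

Let u = r**2 + 1, so du = 2*r dr. When r = 0, u = 1; when r = 1, u = 2.
The integral becomes 2·∫ cos(u) du from 1 to 2, with antiderivative 2*sin(u).
Back in r: F(r) = 2*sin(r**2 + 1).
Then F(1) - F(0) = (2*sin(2)) - (2*sin(1)) = -2*sin(1) + 2*sin(2).

-2*sin(1) + 2*sin(2)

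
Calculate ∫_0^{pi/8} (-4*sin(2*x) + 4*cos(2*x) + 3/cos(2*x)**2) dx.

An antiderivative is F(x) = 2*sin(2*x) + 2*cos(2*x) + 3*tan(2*x)/2.
Then F(pi/8) - F(0) = (3/2 + 2*sqrt(2)) - (2) = -1/2 + 2*sqrt(2).

-1/2 + 2*sqrt(2)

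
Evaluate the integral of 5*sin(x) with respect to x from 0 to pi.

10

An antiderivative is F(x) = -5*cos(x).
Then F(pi) - F(0) = (5) - (-5) = 10.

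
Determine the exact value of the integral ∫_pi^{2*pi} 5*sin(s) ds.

-10

An antiderivative is F(s) = -5*cos(s).
Then F(2*pi) - F(pi) = (-5) - (5) = -10.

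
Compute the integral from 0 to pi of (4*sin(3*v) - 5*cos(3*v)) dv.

An antiderivative is F(v) = -5*sin(3*v)/3 - 4*cos(3*v)/3.
Then F(pi) - F(0) = (4/3) - (-4/3) = 8/3.

8/3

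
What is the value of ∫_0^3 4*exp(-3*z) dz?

4/3 - 4*exp(-9)/3

An antiderivative is F(z) = -4*exp(-3*z)/3.
Then F(3) - F(0) = (-4*exp(-9)/3) - (-4/3) = 4/3 - 4*exp(-9)/3.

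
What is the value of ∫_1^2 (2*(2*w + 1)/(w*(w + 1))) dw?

Factor the denominator: w**2 + w = (w + 1)w.
Partial fractions: 2*(2*w + 1)/(w*(w + 1)) = 2/(w + 1) + 2/w.
An antiderivative is F(w) = 2*log(w) + 2*log(w + 1).
Then F(2) - F(1) = (log(36)) - (log(4)) = log(9).

log(9)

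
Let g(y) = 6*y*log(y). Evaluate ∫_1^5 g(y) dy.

-36 + 75*log(5)

Integrate by parts once (u = ln y, dv = 6*y dy).
An antiderivative is F(y) = 3*y**2*(2*log(y) - 1)/2.
Then F(5) - F(1) = (-75/2 + 75*log(5)) - (-3/2) = -36 + 75*log(5).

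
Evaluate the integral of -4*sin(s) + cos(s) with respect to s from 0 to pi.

-8

An antiderivative is F(s) = sin(s) + 4*cos(s).
Then F(pi) - F(0) = (-4) - (4) = -8.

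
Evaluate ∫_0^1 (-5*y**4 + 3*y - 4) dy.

-7/2

By the power rule, an antiderivative is F(y) = -y**5 + 3*y**2/2 - 4*y.
Then F(1) - F(0) = (-7/2) - (0) = -7/2.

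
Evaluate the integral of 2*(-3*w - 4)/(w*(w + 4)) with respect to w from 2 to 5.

-4*log(3) - 2*log(5) + 6*log(2)

Factor the denominator: w**2 + 4*w = (w + 4)w.
Partial fractions: 2*(-3*w - 4)/(w*(w + 4)) = -4/(w + 4) - 2/w.
An antiderivative is F(w) = -2*log(w) - 4*log(w + 4).
Then F(5) - F(2) = (-8*log(3) - 2*log(5)) - (-4*log(3) - 6*log(2)) = -4*log(3) - 2*log(5) + 6*log(2).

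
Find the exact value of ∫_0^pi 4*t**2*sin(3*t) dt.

-16/27 + 4*pi**2/3

Integrate by parts twice (u = t^2, dv = 4*sin(3*t) dt).
An antiderivative is F(t) = -4*t**2*cos(3*t)/3 + 8*t*sin(3*t)/9 + 8*cos(3*t)/27.
Then F(pi) - F(0) = (-8/27 + 4*pi**2/3) - (8/27) = -16/27 + 4*pi**2/3.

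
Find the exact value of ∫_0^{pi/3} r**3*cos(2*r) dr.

-sqrt(3)*pi/8 - pi**2/24 + sqrt(3)*pi**3/108 + 9/16

Integrate by parts 3 times (u = r^3, dv = cos(2*r) dr).
An antiderivative is F(r) = r**3*sin(2*r)/2 + 3*r**2*cos(2*r)/4 - 3*r*sin(2*r)/4 - 3*cos(2*r)/8.
Then F(pi/3) - F(0) = (-sqrt(3)*pi/8 - pi**2/24 + 3/16 + sqrt(3)*pi**3/108) - (-3/8) = -sqrt(3)*pi/8 - pi**2/24 + sqrt(3)*pi**3/108 + 9/16.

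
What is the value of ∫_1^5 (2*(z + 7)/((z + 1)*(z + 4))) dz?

Factor the denominator: z**2 + 5*z + 4 = (z + 4)(z + 1).
Partial fractions: 2*(z + 7)/((z + 1)*(z + 4)) = -2/(z + 4) + 4/(z + 1).
An antiderivative is F(z) = 4*log(z + 1) - 2*log(z + 4).
Then F(5) - F(1) = (log(16)) - (log(16/25)) = log(25).

log(25)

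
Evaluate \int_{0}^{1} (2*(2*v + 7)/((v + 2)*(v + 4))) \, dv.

-5*log(2) + log(5) + 3*log(3)

Factor the denominator: v**2 + 6*v + 8 = (v + 4)(v + 2).
Partial fractions: 2*(2*v + 7)/((v + 2)*(v + 4)) = 1/(v + 4) + 3/(v + 2).
An antiderivative is F(v) = 3*log(v + 2) + log(v + 4).
Then F(1) - F(0) = (log(5) + 3*log(3)) - (log(32)) = -5*log(2) + log(5) + 3*log(3).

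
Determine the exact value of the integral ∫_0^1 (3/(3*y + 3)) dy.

log(2)

Let u = 3*y + 3, so du = 3 dy. When y = 0, u = 3; when y = 1, u = 6.
The integral becomes ∫ 1/u du from 3 to 6, with antiderivative log(u).
Back in y: F(y) = log(3*y + 3).
Then F(1) - F(0) = (log(6)) - (log(3)) = log(2).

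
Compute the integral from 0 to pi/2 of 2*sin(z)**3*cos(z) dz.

Let u = sin(z), so du = cos(z) dz. When z = 0, u = 0; when z = pi/2, u = 1.
The integral becomes 2·∫ u**3 du from 0 to 1, with antiderivative u**4/2.
Back in z: F(z) = sin(z)**4/2.
Then F(pi/2) - F(0) = (1/2) - (0) = 1/2.

1/2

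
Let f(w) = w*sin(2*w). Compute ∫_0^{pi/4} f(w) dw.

1/4

Integrate by parts once (u = w, dv = sin(2*w) dw).
An antiderivative is F(w) = -w*cos(2*w)/2 + sin(2*w)/4.
Then F(pi/4) - F(0) = (1/4) - (0) = 1/4.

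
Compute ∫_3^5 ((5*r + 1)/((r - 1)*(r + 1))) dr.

Factor the denominator: r**2 - 1 = (r + 1)(r - 1).
Partial fractions: (5*r + 1)/((r - 1)*(r + 1)) = 2/(r + 1) + 3/(r - 1).
An antiderivative is F(r) = 3*log(r - 1) + 2*log(r + 1).
Then F(5) - F(3) = (2*log(3) + 8*log(2)) - (7*log(2)) = log(18).

log(18)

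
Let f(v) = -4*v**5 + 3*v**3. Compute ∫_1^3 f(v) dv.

By the power rule, an antiderivative is F(v) = -2*v**6/3 + 3*v**4/4.
Then F(3) - F(1) = (-1701/4) - (1/12) = -1276/3.

-1276/3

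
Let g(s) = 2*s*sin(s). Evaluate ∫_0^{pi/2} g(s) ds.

2

Integrate by parts once (u = s, dv = 2*sin(s) ds).
An antiderivative is F(s) = -2*s*cos(s) + 2*sin(s).
Then F(pi/2) - F(0) = (2) - (0) = 2.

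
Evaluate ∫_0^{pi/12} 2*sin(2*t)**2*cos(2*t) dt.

1/24

Let u = sin(2*t), so du = 2*cos(2*t) dt. When t = 0, u = 0; when t = pi/12, u = 1/2.
The integral becomes ∫ u**2 du from 0 to 1/2, with antiderivative u**3/3.
Back in t: F(t) = sin(2*t)**3/3.
Then F(pi/12) - F(0) = (1/24) - (0) = 1/24.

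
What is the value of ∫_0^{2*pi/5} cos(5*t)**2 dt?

Use the identity cos^2(5*t) = (1 + cos(10*t))/2.
An antiderivative is F(t) = t/2 + sin(10*t)/20.
Then F(2*pi/5) - F(0) = (pi/5) - (0) = pi/5.

pi/5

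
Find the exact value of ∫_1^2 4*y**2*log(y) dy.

Integrate by parts once (u = ln y, dv = 4*y**2 dy).
An antiderivative is F(y) = 4*y**3*(3*log(y) - 1)/9.
Then F(2) - F(1) = (-32/9 + 32*log(2)/3) - (-4/9) = -28/9 + 32*log(2)/3.

-28/9 + 32*log(2)/3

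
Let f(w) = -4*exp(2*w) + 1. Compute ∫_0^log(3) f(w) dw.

An antiderivative is F(w) = -2*exp(2*w) + w.
Then F(log(3)) - F(0) = (-18 + log(3)) - (-2) = -16 + log(3).

-16 + log(3)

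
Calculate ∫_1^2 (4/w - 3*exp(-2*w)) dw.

An antiderivative is F(w) = 4*log(w) + 3*exp(-2*w)/2.
Then F(2) - F(1) = (3*exp(-4)/2 + 4*log(2)) - (3*exp(-2)/2) = -3*exp(-2)/2 + 3*exp(-4)/2 + 4*log(2).

-3*exp(-2)/2 + 3*exp(-4)/2 + 4*log(2)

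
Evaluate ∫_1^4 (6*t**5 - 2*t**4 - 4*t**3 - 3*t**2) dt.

By the power rule, an antiderivative is F(t) = t**6 - 2*t**5/5 - t**4 - t**3.
Then F(4) - F(1) = (16832/5) - (-7/5) = 16839/5.

16839/5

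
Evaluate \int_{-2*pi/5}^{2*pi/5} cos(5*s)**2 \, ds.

2*pi/5

Use the identity cos^2(5*s) = (1 + cos(10*s))/2.
An antiderivative is F(s) = s/2 + sin(10*s)/20.
Then F(2*pi/5) - F(-2*pi/5) = (pi/5) - (-pi/5) = 2*pi/5.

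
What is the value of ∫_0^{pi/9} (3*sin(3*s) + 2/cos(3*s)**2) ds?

1/2 + 2*sqrt(3)/3

An antiderivative is F(s) = -cos(3*s) + 2*tan(3*s)/3.
Then F(pi/9) - F(0) = (-1/2 + 2*sqrt(3)/3) - (-1) = 1/2 + 2*sqrt(3)/3.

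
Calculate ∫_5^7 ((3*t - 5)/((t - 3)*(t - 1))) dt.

log(6)

Factor the denominator: t**2 - 4*t + 3 = (t - 1)(t - 3).
Partial fractions: (3*t - 5)/((t - 3)*(t - 1)) = 1/(t - 1) + 2/(t - 3).
An antiderivative is F(t) = 2*log(t - 3) + log(t - 1).
Then F(7) - F(5) = (log(96)) - (log(16)) = log(6).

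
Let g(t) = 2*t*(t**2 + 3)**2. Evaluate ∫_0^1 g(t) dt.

Let u = t**2 + 3, so du = 2*t dt. When t = 0, u = 3; when t = 1, u = 4.
The integral becomes ∫ u**2 du from 3 to 4, with antiderivative u**3/3.
Back in t: F(t) = (t**2 + 3)**3/3.
Then F(1) - F(0) = (64/3) - (9) = 37/3.

37/3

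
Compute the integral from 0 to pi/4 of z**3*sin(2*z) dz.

Integrate by parts 3 times (u = z^3, dv = sin(2*z) dz).
An antiderivative is F(z) = -z**3*cos(2*z)/2 + 3*z**2*sin(2*z)/4 + 3*z*cos(2*z)/4 - 3*sin(2*z)/8.
Then F(pi/4) - F(0) = (-3/8 + 3*pi**2/64) - (0) = -3/8 + 3*pi**2/64.

-3/8 + 3*pi**2/64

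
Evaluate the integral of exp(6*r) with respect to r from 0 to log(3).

364/3

Let u = exp(r), so du = exp(r) dr. When r = 0, u = 1; when r = log(3), u = 3.
The integral becomes ∫ u**5 du from 1 to 3, with antiderivative u**6/6.
Back in r: F(r) = exp(6*r)/6.
Then F(log(3)) - F(0) = (243/2) - (1/6) = 364/3.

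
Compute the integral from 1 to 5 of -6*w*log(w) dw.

36 - 75*log(5)

Integrate by parts once (u = ln w, dv = -6*w dw).
An antiderivative is F(w) = -3*w**2*(2*log(w) - 1)/2.
Then F(5) - F(1) = (75/2 - 75*log(5)) - (3/2) = 36 - 75*log(5).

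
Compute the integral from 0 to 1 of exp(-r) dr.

1 - exp(-1)

An antiderivative is F(r) = -exp(-r).
Then F(1) - F(0) = (-exp(-1)) - (-1) = 1 - exp(-1).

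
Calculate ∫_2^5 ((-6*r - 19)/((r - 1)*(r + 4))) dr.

-9*log(2) - log(3)

Factor the denominator: r**2 + 3*r - 4 = (r + 4)(r - 1).
Partial fractions: (-6*r - 19)/((r - 1)*(r + 4)) = -1/(r + 4) - 5/(r - 1).
An antiderivative is F(r) = -5*log(r - 1) - log(r + 4).
Then F(5) - F(2) = (-10*log(2) - 2*log(3)) - (-log(6)) = -9*log(2) - log(3).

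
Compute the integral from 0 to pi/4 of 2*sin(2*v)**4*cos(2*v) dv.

1/5

Let u = sin(2*v), so du = 2*cos(2*v) dv. When v = 0, u = 0; when v = pi/4, u = 1.
The integral becomes ∫ u**4 du from 0 to 1, with antiderivative u**5/5.
Back in v: F(v) = sin(2*v)**5/5.
Then F(pi/4) - F(0) = (1/5) - (0) = 1/5.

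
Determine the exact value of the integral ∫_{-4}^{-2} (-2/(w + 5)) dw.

An antiderivative is F(w) = -2*log(w + 5).
Then F(-2) - F(-4) = (-log(9)) - (0) = -log(9).

-log(9)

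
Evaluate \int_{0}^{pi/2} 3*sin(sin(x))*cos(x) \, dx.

3 - 3*cos(1)

Let u = sin(x), so du = cos(x) dx. When x = 0, u = 0; when x = pi/2, u = 1.
The integral becomes 3·∫ sin(u) du from 0 to 1, with antiderivative -3*cos(u).
Back in x: F(x) = -3*cos(sin(x)).
Then F(pi/2) - F(0) = (-3*cos(1)) - (-3) = 3 - 3*cos(1).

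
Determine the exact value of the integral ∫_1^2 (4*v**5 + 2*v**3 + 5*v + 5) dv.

By the power rule, an antiderivative is F(v) = 2*v**6/3 + v**4/2 + 5*v**2/2 + 5*v.
Then F(2) - F(1) = (212/3) - (26/3) = 62.

62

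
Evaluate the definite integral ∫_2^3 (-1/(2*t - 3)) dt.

An antiderivative is F(t) = -log(2*t - 3)/2.
Then F(3) - F(2) = (-log(3)/2) - (0) = -log(3)/2.

-log(3)/2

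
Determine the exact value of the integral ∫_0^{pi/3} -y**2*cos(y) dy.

-pi/3 - sqrt(3)*pi**2/18 + sqrt(3)

Integrate by parts twice (u = y^2, dv = -cos(y) dy).
An antiderivative is F(y) = -y**2*sin(y) - 2*y*cos(y) + 2*sin(y).
Then F(pi/3) - F(0) = (-pi/3 - sqrt(3)*pi**2/18 + sqrt(3)) - (0) = -pi/3 - sqrt(3)*pi**2/18 + sqrt(3).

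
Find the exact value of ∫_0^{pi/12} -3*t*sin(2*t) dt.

Integrate by parts once (u = t, dv = -3*sin(2*t) dt).
An antiderivative is F(t) = 3*t*cos(2*t)/2 - 3*sin(2*t)/4.
Then F(pi/12) - F(0) = (-3/8 + sqrt(3)*pi/16) - (0) = -3/8 + sqrt(3)*pi/16.

-3/8 + sqrt(3)*pi/16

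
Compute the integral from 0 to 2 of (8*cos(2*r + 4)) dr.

Let u = 2*r + 4, so du = 2 dr. When r = 0, u = 4; when r = 2, u = 8.
The integral becomes 4·∫ cos(u) du from 4 to 8, with antiderivative 4*sin(u).
Back in r: F(r) = 4*sin(2*r + 4).
Then F(2) - F(0) = (4*sin(8)) - (4*sin(4)) = -4*sin(4) + 4*sin(8).

-4*sin(4) + 4*sin(8)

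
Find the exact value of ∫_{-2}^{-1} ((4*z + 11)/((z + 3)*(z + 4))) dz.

Factor the denominator: z**2 + 7*z + 12 = (z + 4)(z + 3).
Partial fractions: (4*z + 11)/((z + 3)*(z + 4)) = 5/(z + 4) - 1/(z + 3).
An antiderivative is F(z) = -log(z + 3) + 5*log(z + 4).
Then F(-1) - F(-2) = (-log(2) + 5*log(3)) - (log(32)) = -6*log(2) + 5*log(3).

-6*log(2) + 5*log(3)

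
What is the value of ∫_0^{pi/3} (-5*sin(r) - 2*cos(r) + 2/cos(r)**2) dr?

-5/2 + sqrt(3)

An antiderivative is F(r) = -2*sin(r) + 5*cos(r) + 2*tan(r).
Then F(pi/3) - F(0) = (sqrt(3) + 5/2) - (5) = -5/2 + sqrt(3).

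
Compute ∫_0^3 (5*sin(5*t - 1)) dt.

-cos(14) + cos(1)

Let u = 5*t - 1, so du = 5 dt. When t = 0, u = -1; when t = 3, u = 14.
The integral becomes ∫ sin(u) du from -1 to 14, with antiderivative -cos(u).
Back in t: F(t) = -cos(5*t - 1).
Then F(3) - F(0) = (-cos(14)) - (-cos(1)) = -cos(14) + cos(1).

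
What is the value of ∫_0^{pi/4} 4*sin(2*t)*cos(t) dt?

8/3 - 2*sqrt(2)/3

Use the identity sin(2*t)cos(t) = [sin(3*t) + sin(t)]/2.
An antiderivative is F(t) = -2*cos(t) - 2*cos(3*t)/3.
Then F(pi/4) - F(0) = (-2*sqrt(2)/3) - (-8/3) = 8/3 - 2*sqrt(2)/3.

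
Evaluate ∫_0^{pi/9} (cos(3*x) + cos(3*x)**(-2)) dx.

sqrt(3)/2

An antiderivative is F(x) = sin(3*x)/3 + tan(3*x)/3.
Then F(pi/9) - F(0) = (sqrt(3)/2) - (0) = sqrt(3)/2.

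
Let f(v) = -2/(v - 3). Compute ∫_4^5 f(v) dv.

-log(4)

An antiderivative is F(v) = -2*log(v - 3).
Then F(5) - F(4) = (-log(4)) - (0) = -log(4).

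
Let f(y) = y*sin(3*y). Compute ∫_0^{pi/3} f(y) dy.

pi/9

Integrate by parts once (u = y, dv = sin(3*y) dy).
An antiderivative is F(y) = -y*cos(3*y)/3 + sin(3*y)/9.
Then F(pi/3) - F(0) = (pi/9) - (0) = pi/9.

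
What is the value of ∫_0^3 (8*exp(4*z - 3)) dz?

-(2 - 2*exp(12))*exp(-3)

Let u = 4*z - 3, so du = 4 dz. When z = 0, u = -3; when z = 3, u = 9.
The integral becomes 2·∫ exp(u) du from -3 to 9, with antiderivative 2*exp(u).
Back in z: F(z) = 2*exp(4*z - 3).
Then F(3) - F(0) = (2*exp(9)) - (2*exp(-3)) = -(2 - 2*exp(12))*exp(-3).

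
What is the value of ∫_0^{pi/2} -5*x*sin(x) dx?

Integrate by parts once (u = x, dv = -5*sin(x) dx).
An antiderivative is F(x) = 5*x*cos(x) - 5*sin(x).
Then F(pi/2) - F(0) = (-5) - (0) = -5.

-5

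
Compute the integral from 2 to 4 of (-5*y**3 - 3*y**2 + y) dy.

By the power rule, an antiderivative is F(y) = -5*y**4/4 - y**3 + y**2/2.
Then F(4) - F(2) = (-376) - (-26) = -350.

-350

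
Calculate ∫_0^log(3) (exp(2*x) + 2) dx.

2*log(3) + 4

An antiderivative is F(x) = exp(2*x)/2 + 2*x.
Then F(log(3)) - F(0) = (log(9) + 9/2) - (1/2) = 2*log(3) + 4.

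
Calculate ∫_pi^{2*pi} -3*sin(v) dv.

An antiderivative is F(v) = 3*cos(v).
Then F(2*pi) - F(pi) = (3) - (-3) = 6.

6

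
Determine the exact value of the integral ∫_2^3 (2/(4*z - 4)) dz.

log(2)/2

An antiderivative is F(z) = log(4*z - 4)/2.
Then F(3) - F(2) = (3*log(2)/2) - (log(2)) = log(2)/2.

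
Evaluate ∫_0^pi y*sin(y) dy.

Integrate by parts once (u = y, dv = sin(y) dy).
An antiderivative is F(y) = -y*cos(y) + sin(y).
Then F(pi) - F(0) = (pi) - (0) = pi.

pi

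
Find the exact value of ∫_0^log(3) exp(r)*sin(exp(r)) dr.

Let u = exp(r), so du = exp(r) dr. When r = 0, u = 1; when r = log(3), u = 3.
The integral becomes ∫ sin(u) du from 1 to 3, with antiderivative -cos(u).
Back in r: F(r) = -cos(exp(r)).
Then F(log(3)) - F(0) = (-cos(3)) - (-cos(1)) = cos(1) - cos(3).

cos(1) - cos(3)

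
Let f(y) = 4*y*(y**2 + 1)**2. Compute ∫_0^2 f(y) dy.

248/3

Let u = y**2 + 1, so du = 2*y dy. When y = 0, u = 1; when y = 2, u = 5.
The integral becomes 2·∫ u**2 du from 1 to 5, with antiderivative 2*u**3/3.
Back in y: F(y) = 2*(y**2 + 1)**3/3.
Then F(2) - F(0) = (250/3) - (2/3) = 248/3.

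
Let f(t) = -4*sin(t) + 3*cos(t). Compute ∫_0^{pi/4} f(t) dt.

-4 + 7*sqrt(2)/2

An antiderivative is F(t) = 3*sin(t) + 4*cos(t).
Then F(pi/4) - F(0) = (7*sqrt(2)/2) - (4) = -4 + 7*sqrt(2)/2.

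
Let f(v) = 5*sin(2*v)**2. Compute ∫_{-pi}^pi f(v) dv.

5*pi

Use the identity sin^2(2*v) = (1 - cos(4*v))/2.
An antiderivative is F(v) = 5*v/2 - 5*sin(4*v)/8.
Then F(pi) - F(-pi) = (5*pi/2) - (-5*pi/2) = 5*pi.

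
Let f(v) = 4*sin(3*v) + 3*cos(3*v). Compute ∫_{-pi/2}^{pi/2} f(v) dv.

An antiderivative is F(v) = sin(3*v) - 4*cos(3*v)/3.
Then F(pi/2) - F(-pi/2) = (-1) - (1) = -2.

-2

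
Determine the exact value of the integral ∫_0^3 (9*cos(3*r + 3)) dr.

3*sin(12) - 3*sin(3)

Let u = 3*r + 3, so du = 3 dr. When r = 0, u = 3; when r = 3, u = 12.
The integral becomes 3·∫ cos(u) du from 3 to 12, with antiderivative 3*sin(u).
Back in r: F(r) = 3*sin(3*r + 3).
Then F(3) - F(0) = (3*sin(12)) - (3*sin(3)) = 3*sin(12) - 3*sin(3).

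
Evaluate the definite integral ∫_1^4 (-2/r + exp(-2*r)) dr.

(-8*exp(8)*log(2) - 1 + exp(6))*exp(-8)/2

An antiderivative is F(r) = -2*log(r) - exp(-2*r)/2.
Then F(4) - F(1) = (-4*log(2) - exp(-8)/2) - (-exp(-2)/2) = (-8*exp(8)*log(2) - 1 + exp(6))*exp(-8)/2.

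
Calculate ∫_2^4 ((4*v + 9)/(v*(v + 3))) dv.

log(56/5)

Factor the denominator: v**2 + 3*v = (v + 3)v.
Partial fractions: (4*v + 9)/(v*(v + 3)) = 1/(v + 3) + 3/v.
An antiderivative is F(v) = 3*log(v) + log(v + 3).
Then F(4) - F(2) = (log(7) + 6*log(2)) - (log(40)) = log(56/5).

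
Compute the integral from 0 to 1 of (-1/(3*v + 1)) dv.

-2*log(2)/3

An antiderivative is F(v) = -log(3*v + 1)/3.
Then F(1) - F(0) = (-2*log(2)/3) - (0) = -2*log(2)/3.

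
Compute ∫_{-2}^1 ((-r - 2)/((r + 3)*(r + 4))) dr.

Factor the denominator: r**2 + 7*r + 12 = (r + 4)(r + 3).
Partial fractions: (-r - 2)/((r + 3)*(r + 4)) = -2/(r + 4) + 1/(r + 3).
An antiderivative is F(r) = log(r + 3) - 2*log(r + 4).
Then F(1) - F(-2) = (log(4/25)) - (-log(4)) = log(16/25).

log(16/25)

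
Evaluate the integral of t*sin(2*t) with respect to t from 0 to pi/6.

Integrate by parts once (u = t, dv = sin(2*t) dt).
An antiderivative is F(t) = -t*cos(2*t)/2 + sin(2*t)/4.
Then F(pi/6) - F(0) = (-pi/24 + sqrt(3)/8) - (0) = -pi/24 + sqrt(3)/8.

-pi/24 + sqrt(3)/8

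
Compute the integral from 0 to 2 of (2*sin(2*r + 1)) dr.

-cos(5) + cos(1)

Let u = 2*r + 1, so du = 2 dr. When r = 0, u = 1; when r = 2, u = 5.
The integral becomes ∫ sin(u) du from 1 to 5, with antiderivative -cos(u).
Back in r: F(r) = -cos(2*r + 1).
Then F(2) - F(0) = (-cos(5)) - (-cos(1)) = -cos(5) + cos(1).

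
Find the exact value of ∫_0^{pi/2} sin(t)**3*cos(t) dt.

Let u = sin(t), so du = cos(t) dt. When t = 0, u = 0; when t = pi/2, u = 1.
The integral becomes ∫ u**3 du from 0 to 1, with antiderivative u**4/4.
Back in t: F(t) = sin(t)**4/4.
Then F(pi/2) - F(0) = (1/4) - (0) = 1/4.

1/4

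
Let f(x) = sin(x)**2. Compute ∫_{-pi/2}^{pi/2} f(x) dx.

Use the identity sin^2(x) = (1 - cos(2*x))/2.
An antiderivative is F(x) = x/2 - sin(2*x)/4.
Then F(pi/2) - F(-pi/2) = (pi/4) - (-pi/4) = pi/2.

pi/2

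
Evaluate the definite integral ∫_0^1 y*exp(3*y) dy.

1/9 + 2*exp(3)/9

Integrate by parts once (u = y, dv = exp(3*y) dy).
An antiderivative is F(y) = (3*y - 1)*exp(3*y)/9.
Then F(1) - F(0) = (2*exp(3)/9) - (-1/9) = 1/9 + 2*exp(3)/9.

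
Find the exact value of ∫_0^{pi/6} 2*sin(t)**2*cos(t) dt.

Let u = sin(t), so du = cos(t) dt. When t = 0, u = 0; when t = pi/6, u = 1/2.
The integral becomes 2·∫ u**2 du from 0 to 1/2, with antiderivative 2*u**3/3.
Back in t: F(t) = 2*sin(t)**3/3.
Then F(pi/6) - F(0) = (1/12) - (0) = 1/12.

1/12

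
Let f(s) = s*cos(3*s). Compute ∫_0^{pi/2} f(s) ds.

-pi/6 - 1/9

Integrate by parts once (u = s, dv = cos(3*s) ds).
An antiderivative is F(s) = s*sin(3*s)/3 + cos(3*s)/9.
Then F(pi/2) - F(0) = (-pi/6) - (1/9) = -pi/6 - 1/9.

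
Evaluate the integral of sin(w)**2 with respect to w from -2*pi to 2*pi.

Use the identity sin^2(w) = (1 - cos(2*w))/2.
An antiderivative is F(w) = w/2 - sin(2*w)/4.
Then F(2*pi) - F(-2*pi) = (pi) - (-pi) = 2*pi.

2*pi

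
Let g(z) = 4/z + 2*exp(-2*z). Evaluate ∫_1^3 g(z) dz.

-exp(-6) + exp(-2) + 4*log(3)

An antiderivative is F(z) = 4*log(z) - exp(-2*z).
Then F(3) - F(1) = (-exp(-6) + 4*log(3)) - (-exp(-2)) = -exp(-6) + exp(-2) + 4*log(3).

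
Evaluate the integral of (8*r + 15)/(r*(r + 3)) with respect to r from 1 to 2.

-log(2) + 3*log(5)

Factor the denominator: r**2 + 3*r = (r + 3)r.
Partial fractions: (8*r + 15)/(r*(r + 3)) = 3/(r + 3) + 5/r.
An antiderivative is F(r) = 5*log(r) + 3*log(r + 3).
Then F(2) - F(1) = (5*log(2) + 3*log(5)) - (log(64)) = -log(2) + 3*log(5).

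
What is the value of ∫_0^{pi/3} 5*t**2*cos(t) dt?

-5*sqrt(3) + 5*sqrt(3)*pi**2/18 + 5*pi/3

Integrate by parts twice (u = t^2, dv = 5*cos(t) dt).
An antiderivative is F(t) = 5*t**2*sin(t) + 10*t*cos(t) - 10*sin(t).
Then F(pi/3) - F(0) = (-5*sqrt(3) + 5*sqrt(3)*pi**2/18 + 5*pi/3) - (0) = -5*sqrt(3) + 5*sqrt(3)*pi**2/18 + 5*pi/3.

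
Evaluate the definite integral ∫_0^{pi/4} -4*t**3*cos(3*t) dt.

Integrate by parts 3 times (u = t^3, dv = -4*cos(3*t) dt).
An antiderivative is F(t) = -4*t**3*sin(3*t)/3 - 4*t**2*cos(3*t)/3 + 8*t*sin(3*t)/9 + 8*cos(3*t)/27.
Then F(pi/4) - F(0) = (sqrt(2)*(-9*pi**3 - 128 + 96*pi + 36*pi**2)/864) - (8/27) = -sqrt(2)*pi**3/96 - 8/27 - 4*sqrt(2)/27 + sqrt(2)*pi/9 + sqrt(2)*pi**2/24.

-sqrt(2)*pi**3/96 - 8/27 - 4*sqrt(2)/27 + sqrt(2)*pi/9 + sqrt(2)*pi**2/24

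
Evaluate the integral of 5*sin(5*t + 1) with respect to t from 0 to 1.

-cos(6) + cos(1)

Let u = 5*t + 1, so du = 5 dt. When t = 0, u = 1; when t = 1, u = 6.
The integral becomes ∫ sin(u) du from 1 to 6, with antiderivative -cos(u).
Back in t: F(t) = -cos(5*t + 1).
Then F(1) - F(0) = (-cos(6)) - (-cos(1)) = -cos(6) + cos(1).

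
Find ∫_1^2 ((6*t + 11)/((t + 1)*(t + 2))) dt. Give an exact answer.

Factor the denominator: t**2 + 3*t + 2 = (t + 2)(t + 1).
Partial fractions: (6*t + 11)/((t + 1)*(t + 2)) = 1/(t + 2) + 5/(t + 1).
An antiderivative is F(t) = 5*log(t + 1) + log(t + 2).
Then F(2) - F(1) = (2*log(2) + 5*log(3)) - (log(96)) = log(81/8).

log(81/8)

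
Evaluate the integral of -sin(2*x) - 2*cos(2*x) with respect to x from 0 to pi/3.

An antiderivative is F(x) = -sin(2*x) + cos(2*x)/2.
Then F(pi/3) - F(0) = (-sqrt(3)/2 - 1/4) - (1/2) = -sqrt(3)/2 - 3/4.

-sqrt(3)/2 - 3/4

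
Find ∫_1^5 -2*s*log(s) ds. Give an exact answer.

12 - 25*log(5)

Integrate by parts once (u = ln s, dv = -2*s ds).
An antiderivative is F(s) = -s**2*(2*log(s) - 1)/2.
Then F(5) - F(1) = (25/2 - 25*log(5)) - (1/2) = 12 - 25*log(5).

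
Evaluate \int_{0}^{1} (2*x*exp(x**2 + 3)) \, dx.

Let u = x**2 + 3, so du = 2*x dx. When x = 0, u = 3; when x = 1, u = 4.
The integral becomes ∫ exp(u) du from 3 to 4, with antiderivative exp(u).
Back in x: F(x) = exp(x**2 + 3).
Then F(1) - F(0) = (exp(4)) - (exp(3)) = -exp(3) + exp(4).

-exp(3) + exp(4)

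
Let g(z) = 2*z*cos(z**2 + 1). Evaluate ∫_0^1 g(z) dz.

Let u = z**2 + 1, so du = 2*z dz. When z = 0, u = 1; when z = 1, u = 2.
The integral becomes ∫ cos(u) du from 1 to 2, with antiderivative sin(u).
Back in z: F(z) = sin(z**2 + 1).
Then F(1) - F(0) = (sin(2)) - (sin(1)) = -sin(1) + sin(2).

-sin(1) + sin(2)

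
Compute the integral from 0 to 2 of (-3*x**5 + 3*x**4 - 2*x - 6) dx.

-144/5

By the power rule, an antiderivative is F(x) = -x**6/2 + 3*x**5/5 - x**2 - 6*x.
Then F(2) - F(0) = (-144/5) - (0) = -144/5.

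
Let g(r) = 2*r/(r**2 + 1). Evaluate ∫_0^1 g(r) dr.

log(2)

Let u = r**2 + 1, so du = 2*r dr. When r = 0, u = 1; when r = 1, u = 2.
The integral becomes ∫ 1/u du from 1 to 2, with antiderivative log(u).
Back in r: F(r) = log(r**2 + 1).
Then F(1) - F(0) = (log(2)) - (0) = log(2).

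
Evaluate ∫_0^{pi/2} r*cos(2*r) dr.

Integrate by parts once (u = r, dv = cos(2*r) dr).
An antiderivative is F(r) = r*sin(2*r)/2 + cos(2*r)/4.
Then F(pi/2) - F(0) = (-1/4) - (1/4) = -1/2.

-1/2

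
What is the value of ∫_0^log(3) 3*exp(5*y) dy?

726/5

Let u = exp(y), so du = exp(y) dy. When y = 0, u = 1; when y = log(3), u = 3.
The integral becomes 3·∫ u**4 du from 1 to 3, with antiderivative 3*u**5/5.
Back in y: F(y) = 3*exp(5*y)/5.
Then F(log(3)) - F(0) = (729/5) - (3/5) = 726/5.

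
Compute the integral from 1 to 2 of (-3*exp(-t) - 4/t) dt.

-4*log(2) - 3*exp(-1) + 3*exp(-2)

An antiderivative is F(t) = -4*log(t) + 3*exp(-t).
Then F(2) - F(1) = (-4*log(2) + 3*exp(-2)) - (3*exp(-1)) = -4*log(2) - 3*exp(-1) + 3*exp(-2).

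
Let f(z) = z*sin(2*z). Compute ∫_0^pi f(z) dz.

-pi/2

Integrate by parts once (u = z, dv = sin(2*z) dz).
An antiderivative is F(z) = -z*cos(2*z)/2 + sin(2*z)/4.
Then F(pi) - F(0) = (-pi/2) - (0) = -pi/2.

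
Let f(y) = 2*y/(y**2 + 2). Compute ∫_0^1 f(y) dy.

Let u = y**2 + 2, so du = 2*y dy. When y = 0, u = 2; when y = 1, u = 3.
The integral becomes ∫ 1/u du from 2 to 3, with antiderivative log(u).
Back in y: F(y) = log(y**2 + 2).
Then F(1) - F(0) = (log(3)) - (log(2)) = log(3/2).

log(3/2)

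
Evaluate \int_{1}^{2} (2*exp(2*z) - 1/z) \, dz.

-exp(2) - log(2) + exp(4)

An antiderivative is F(z) = exp(2*z) - log(z).
Then F(2) - F(1) = (-log(2) + exp(4)) - (exp(2)) = -exp(2) - log(2) + exp(4).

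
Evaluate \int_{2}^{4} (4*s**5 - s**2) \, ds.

8008/3

By the power rule, an antiderivative is F(s) = 2*s**6/3 - s**3/3.
Then F(4) - F(2) = (8128/3) - (40) = 8008/3.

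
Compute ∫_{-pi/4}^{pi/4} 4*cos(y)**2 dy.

Use the identity cos^2(y) = (1 + cos(2*y))/2.
An antiderivative is F(y) = 2*y + sin(2*y).
Then F(pi/4) - F(-pi/4) = (1 + pi/2) - (-pi/2 - 1) = 2 + pi.

2 + pi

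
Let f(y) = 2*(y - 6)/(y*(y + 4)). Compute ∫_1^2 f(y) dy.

-5*log(5) + 2*log(2) + 5*log(3)

Factor the denominator: y**2 + 4*y = (y + 4)y.
Partial fractions: 2*(y - 6)/(y*(y + 4)) = 5/(y + 4) - 3/y.
An antiderivative is F(y) = -3*log(y) + 5*log(y + 4).
Then F(2) - F(1) = (2*log(2) + 5*log(3)) - (5*log(5)) = -5*log(5) + 2*log(2) + 5*log(3).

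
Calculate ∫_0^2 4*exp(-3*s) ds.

An antiderivative is F(s) = -4*exp(-3*s)/3.
Then F(2) - F(0) = (-4*exp(-6)/3) - (-4/3) = 4/3 - 4*exp(-6)/3.

4/3 - 4*exp(-6)/3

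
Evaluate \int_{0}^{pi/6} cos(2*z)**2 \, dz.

sqrt(3)/16 + pi/12

Use the identity cos^2(2*z) = (1 + cos(4*z))/2.
An antiderivative is F(z) = z/2 + sin(4*z)/8.
Then F(pi/6) - F(0) = (sqrt(3)/16 + pi/12) - (0) = sqrt(3)/16 + pi/12.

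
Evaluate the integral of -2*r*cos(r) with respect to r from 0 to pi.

4

Integrate by parts once (u = r, dv = -2*cos(r) dr).
An antiderivative is F(r) = -2*r*sin(r) - 2*cos(r).
Then F(pi) - F(0) = (2) - (-2) = 4.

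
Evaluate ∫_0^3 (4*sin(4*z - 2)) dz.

cos(2) - cos(10)

Let u = 4*z - 2, so du = 4 dz. When z = 0, u = -2; when z = 3, u = 10.
The integral becomes ∫ sin(u) du from -2 to 10, with antiderivative -cos(u).
Back in z: F(z) = -cos(4*z - 2).
Then F(3) - F(0) = (-cos(10)) - (-cos(2)) = cos(2) - cos(10).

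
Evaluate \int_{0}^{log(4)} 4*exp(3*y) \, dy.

84

Let u = exp(y), so du = exp(y) dy. When y = 0, u = 1; when y = log(4), u = 4.
The integral becomes 4·∫ u**2 du from 1 to 4, with antiderivative 4*u**3/3.
Back in y: F(y) = 4*exp(3*y)/3.
Then F(log(4)) - F(0) = (256/3) - (4/3) = 84.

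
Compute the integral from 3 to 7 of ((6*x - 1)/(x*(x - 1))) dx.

log(7) + 4*log(3)

Factor the denominator: x**2 - x = x(x - 1).
Partial fractions: (6*x - 1)/(x*(x - 1)) = 1/x + 5/(x - 1).
An antiderivative is F(x) = log(x) + 5*log(x - 1).
Then F(7) - F(3) = (log(7) + 5*log(2) + 5*log(3)) - (log(96)) = log(7) + 4*log(3).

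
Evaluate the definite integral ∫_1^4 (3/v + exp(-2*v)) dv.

An antiderivative is F(v) = 3*log(v) - exp(-2*v)/2.
Then F(4) - F(1) = (-exp(-8)/2 + 6*log(2)) - (-exp(-2)/2) = (-1 + exp(6) + 12*exp(8)*log(2))*exp(-8)/2.

(-1 + exp(6) + 12*exp(8)*log(2))*exp(-8)/2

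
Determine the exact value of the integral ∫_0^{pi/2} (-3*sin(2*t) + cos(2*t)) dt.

-3

An antiderivative is F(t) = sin(2*t)/2 + 3*cos(2*t)/2.
Then F(pi/2) - F(0) = (-3/2) - (3/2) = -3.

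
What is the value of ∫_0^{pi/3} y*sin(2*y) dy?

sqrt(3)/8 + pi/12

Integrate by parts once (u = y, dv = sin(2*y) dy).
An antiderivative is F(y) = -y*cos(2*y)/2 + sin(2*y)/4.
Then F(pi/3) - F(0) = (sqrt(3)/8 + pi/12) - (0) = sqrt(3)/8 + pi/12.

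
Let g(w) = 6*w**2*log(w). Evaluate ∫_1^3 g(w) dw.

Integrate by parts once (u = ln w, dv = 6*w**2 dw).
An antiderivative is F(w) = 2*w**3*(3*log(w) - 1)/3.
Then F(3) - F(1) = (-18 + 54*log(3)) - (-2/3) = -52/3 + 54*log(3).

-52/3 + 54*log(3)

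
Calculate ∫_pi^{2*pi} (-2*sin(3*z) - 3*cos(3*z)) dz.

4/3

An antiderivative is F(z) = -sin(3*z) + 2*cos(3*z)/3.
Then F(2*pi) - F(pi) = (2/3) - (-2/3) = 4/3.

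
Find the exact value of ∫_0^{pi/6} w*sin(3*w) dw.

1/9

Integrate by parts once (u = w, dv = sin(3*w) dw).
An antiderivative is F(w) = -w*cos(3*w)/3 + sin(3*w)/9.
Then F(pi/6) - F(0) = (1/9) - (0) = 1/9.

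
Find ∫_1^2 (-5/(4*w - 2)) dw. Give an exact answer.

-5*log(3)/4

An antiderivative is F(w) = -5*log(4*w - 2)/4.
Then F(2) - F(1) = (-5*log(6)/4) - (-5*log(2)/4) = -5*log(3)/4.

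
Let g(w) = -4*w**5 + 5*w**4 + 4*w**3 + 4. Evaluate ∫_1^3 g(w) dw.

By the power rule, an antiderivative is F(w) = -2*w**6/3 + w**5 + w**4 + 4*w.
Then F(3) - F(1) = (-150) - (16/3) = -466/3.

-466/3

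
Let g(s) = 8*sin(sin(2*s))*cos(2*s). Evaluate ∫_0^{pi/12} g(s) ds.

4 - 4*cos(1/2)

Let u = sin(2*s), so du = 2*cos(2*s) ds. When s = 0, u = 0; when s = pi/12, u = 1/2.
The integral becomes 4·∫ sin(u) du from 0 to 1/2, with antiderivative -4*cos(u).
Back in s: F(s) = -4*cos(sin(2*s)).
Then F(pi/12) - F(0) = (-4*cos(1/2)) - (-4) = 4 - 4*cos(1/2).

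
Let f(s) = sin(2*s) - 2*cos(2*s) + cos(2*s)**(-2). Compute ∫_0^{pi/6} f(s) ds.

An antiderivative is F(s) = -sin(2*s) - cos(2*s)/2 + tan(2*s)/2.
Then F(pi/6) - F(0) = (-1/4) - (-1/2) = 1/4.

1/4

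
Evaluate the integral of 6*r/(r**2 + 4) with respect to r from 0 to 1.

Let u = r**2 + 4, so du = 2*r dr. When r = 0, u = 4; when r = 1, u = 5.
The integral becomes 3·∫ 1/u du from 4 to 5, with antiderivative 3*log(u).
Back in r: F(r) = 3*log(r**2 + 4).
Then F(1) - F(0) = (3*log(5)) - (log(64)) = -6*log(2) + 3*log(5).

-6*log(2) + 3*log(5)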